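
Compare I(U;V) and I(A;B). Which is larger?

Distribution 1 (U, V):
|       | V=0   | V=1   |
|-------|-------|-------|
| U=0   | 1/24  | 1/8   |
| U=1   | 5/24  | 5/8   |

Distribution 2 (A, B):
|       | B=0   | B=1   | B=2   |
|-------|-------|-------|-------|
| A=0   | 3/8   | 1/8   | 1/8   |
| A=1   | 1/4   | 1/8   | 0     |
Distribution 1 (U, V):
Marginal P(U) (row sums):
  P(U=0) = 1/24 + 1/8 = 1/6
  P(U=1) = 5/24 + 5/8 = 5/6
Marginal P(V) (column sums):
  P(V=0) = 1/24 + 5/24 = 1/4
  P(V=1) = 1/8 + 5/8 = 3/4

H(U) = -[(1/6)·log₂(1/6) + (5/6)·log₂(5/6)]
  = 0.4308 + 0.2192
  = 0.6500 bits
H(V) = -[(1/4)·log₂(1/4) + (3/4)·log₂(3/4)]
  = 0.5000 + 0.3113
  = 0.8113 bits
H(U,V) = -[(1/24)·log₂(1/24) + (1/8)·log₂(1/8) + (5/24)·log₂(5/24) + (5/8)·log₂(5/8)]
  = 0.1910 + 0.3750 + 0.4715 + 0.4238
  = 1.4613 bits

I(U;V) = H(U) + H(V) - H(U,V)
  = 0.6500 + 0.8113 - 1.4613
  = 0.0000 bits

Distribution 2 (A, B):
Marginal P(A) (row sums):
  P(A=0) = 3/8 + 1/8 + 1/8 = 5/8
  P(A=1) = 1/4 + 1/8 + 0 = 3/8
Marginal P(B) (column sums):
  P(B=0) = 3/8 + 1/4 = 5/8
  P(B=1) = 1/8 + 1/8 = 1/4
  P(B=2) = 1/8 + 0 = 1/8

H(A) = -[(5/8)·log₂(5/8) + (3/8)·log₂(3/8)]
  = 0.4238 + 0.5306
  = 0.9544 bits
H(B) = -[(5/8)·log₂(5/8) + (1/4)·log₂(1/4) + (1/8)·log₂(1/8)]
  = 0.4238 + 0.5000 + 0.3750
  = 1.2988 bits
H(A,B) = -[(3/8)·log₂(3/8) + (1/8)·log₂(1/8) + (1/8)·log₂(1/8) + (1/4)·log₂(1/4) + (1/8)·log₂(1/8)]
  = 0.5306 + 0.3750 + 0.3750 + 0.5000 + 0.3750
  = 2.1556 bits

I(A;B) = H(A) + H(B) - H(A,B)
  = 0.9544 + 1.2988 - 2.1556
  = 0.0976 bits

I(A;B) = 0.0976 bits > I(U;V) = 0.0000 bits, so (A, B) has the higher mutual information (stronger dependence).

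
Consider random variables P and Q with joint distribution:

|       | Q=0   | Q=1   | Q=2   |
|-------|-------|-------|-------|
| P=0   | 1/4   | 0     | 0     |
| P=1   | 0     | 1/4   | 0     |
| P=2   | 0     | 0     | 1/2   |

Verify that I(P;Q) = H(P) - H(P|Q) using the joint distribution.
Left side, from I(P;Q) = H(P) + H(Q) - H(P,Q):
Marginal P(P) (row sums):
  P(P=0) = 1/4 + 0 + 0 = 1/4
  P(P=1) = 0 + 1/4 + 0 = 1/4
  P(P=2) = 0 + 0 + 1/2 = 1/2
Marginal P(Q) (column sums):
  P(Q=0) = 1/4 + 0 + 0 = 1/4
  P(Q=1) = 0 + 1/4 + 0 = 1/4
  P(Q=2) = 0 + 0 + 1/2 = 1/2

H(P) = -[(1/4)·log₂(1/4) + (1/4)·log₂(1/4) + (1/2)·log₂(1/2)]
  = 0.5000 + 0.5000 + 0.5000
  = 1.5000 bits
H(Q) = -[(1/4)·log₂(1/4) + (1/4)·log₂(1/4) + (1/2)·log₂(1/2)]
  = 0.5000 + 0.5000 + 0.5000
  = 1.5000 bits
H(P,Q) = -[(1/4)·log₂(1/4) + (1/4)·log₂(1/4) + (1/2)·log₂(1/2)]
  = 0.5000 + 0.5000 + 0.5000
  = 1.5000 bits

I(P;Q) = H(P) + H(Q) - H(P,Q)
  = 1.5000 + 1.5000 - 1.5000
  = 1.5000 bits

Right side, with H(P|Q) computed directly from the conditional probabilities:
H(P|Q) = -Σ P(P,Q)·log₂ P(P|Q), where P(P|Q) = P(P,Q) / P(Q)
  (cells with P(P,Q) = 0 contribute 0)
  (P=0,Q=0): P(P|Q) = (1/4)/(1/4) = 1;  -(1/4)·log₂(1) = 0.0000
  (P=1,Q=1): P(P|Q) = (1/4)/(1/4) = 1;  -(1/4)·log₂(1) = 0.0000
  (P=2,Q=2): P(P|Q) = (1/2)/(1/2) = 1;  -(1/2)·log₂(1) = 0.0000
H(P|Q) = 0.0000 + 0.0000 + 0.0000
  = 0.0000 bits
H(P) - H(P|Q) = 1.5000 - 0.0000 = 1.5000 bits

Both sides equal 1.5000 bits, so I(P;Q) = H(P) - H(P|Q) ✓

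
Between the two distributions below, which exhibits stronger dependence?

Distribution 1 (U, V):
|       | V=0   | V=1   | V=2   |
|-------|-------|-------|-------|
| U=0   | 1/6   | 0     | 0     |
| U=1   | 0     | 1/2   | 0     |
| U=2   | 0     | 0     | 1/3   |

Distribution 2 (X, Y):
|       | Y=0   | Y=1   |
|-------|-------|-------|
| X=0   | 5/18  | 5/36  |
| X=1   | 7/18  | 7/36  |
Distribution 1 (U, V):
Marginal P(U) (row sums):
  P(U=0) = 1/6 + 0 + 0 = 1/6
  P(U=1) = 0 + 1/2 + 0 = 1/2
  P(U=2) = 0 + 0 + 1/3 = 1/3
Marginal P(V) (column sums):
  P(V=0) = 1/6 + 0 + 0 = 1/6
  P(V=1) = 0 + 1/2 + 0 = 1/2
  P(V=2) = 0 + 0 + 1/3 = 1/3

H(U) = -[(1/6)·log₂(1/6) + (1/2)·log₂(1/2) + (1/3)·log₂(1/3)]
  = 0.4308 + 0.5000 + 0.5283
  = 1.4591 bits
H(V) = -[(1/6)·log₂(1/6) + (1/2)·log₂(1/2) + (1/3)·log₂(1/3)]
  = 0.4308 + 0.5000 + 0.5283
  = 1.4591 bits
H(U,V) = -[(1/6)·log₂(1/6) + (1/2)·log₂(1/2) + (1/3)·log₂(1/3)]
  = 0.4308 + 0.5000 + 0.5283
  = 1.4591 bits

I(U;V) = H(U) + H(V) - H(U,V)
  = 1.4591 + 1.4591 - 1.4591
  = 1.4591 bits

Distribution 2 (X, Y):
Marginal P(X) (row sums):
  P(X=0) = 5/18 + 5/36 = 5/12
  P(X=1) = 7/18 + 7/36 = 7/12
Marginal P(Y) (column sums):
  P(Y=0) = 5/18 + 7/18 = 2/3
  P(Y=1) = 5/36 + 7/36 = 1/3

H(X) = -[(5/12)·log₂(5/12) + (7/12)·log₂(7/12)]
  = 0.5263 + 0.4536
  = 0.9799 bits
H(Y) = -[(2/3)·log₂(2/3) + (1/3)·log₂(1/3)]
  = 0.3900 + 0.5283
  = 0.9183 bits
H(X,Y) = -[(5/18)·log₂(5/18) + (5/36)·log₂(5/36) + (7/18)·log₂(7/18) + (7/36)·log₂(7/36)]
  = 0.5133 + 0.3956 + 0.5299 + 0.4594
  = 1.8982 bits

I(X;Y) = H(X) + H(Y) - H(X,Y)
  = 0.9799 + 0.9183 - 1.8982
  = 0.0000 bits

I(U;V) = 1.4591 bits > I(X;Y) = 0.0000 bits, so (U, V) has the higher mutual information (stronger dependence).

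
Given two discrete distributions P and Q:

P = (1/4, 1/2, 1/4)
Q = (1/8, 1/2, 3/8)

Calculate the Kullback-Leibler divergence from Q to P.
D(P||Q) = Σ P(i) log₂(P(i)/Q(i))
  i=0: (1/4) × log₂((1/4)/(1/8)) = (1/4) × log₂(2) = 0.2500
  i=1: (1/2) × log₂((1/2)/(1/2)) = (1/2) × log₂(1) = 0.0000
  i=2: (1/4) × log₂((1/4)/(3/8)) = (1/4) × log₂(2/3) = -0.1462
D(P||Q) = 0.2500 + 0.0000 - 0.1462
  = 0.1038 bits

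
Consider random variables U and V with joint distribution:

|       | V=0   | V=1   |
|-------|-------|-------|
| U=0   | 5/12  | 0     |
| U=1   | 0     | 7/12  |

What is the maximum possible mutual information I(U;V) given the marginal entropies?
The upper bound on mutual information is I(U;V) ≤ min(H(U), H(V)).

Marginal P(U) (row sums):
  P(U=0) = 5/12 + 0 = 5/12
  P(U=1) = 0 + 7/12 = 7/12
Marginal P(V) (column sums):
  P(V=0) = 5/12 + 0 = 5/12
  P(V=1) = 0 + 7/12 = 7/12

H(U) = -[(5/12)·log₂(5/12) + (7/12)·log₂(7/12)]
  = 0.5263 + 0.4536
  = 0.9799 bits
H(V) = -[(5/12)·log₂(5/12) + (7/12)·log₂(7/12)]
  = 0.5263 + 0.4536
  = 0.9799 bits

Maximum possible I(U;V) = min(0.9799, 0.9799) = 0.9799 bits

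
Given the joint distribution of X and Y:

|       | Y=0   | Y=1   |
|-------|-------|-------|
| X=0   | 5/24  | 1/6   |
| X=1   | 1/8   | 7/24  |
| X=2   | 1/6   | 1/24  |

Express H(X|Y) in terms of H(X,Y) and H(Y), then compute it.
H(X|Y) = H(X,Y) - H(Y)

Marginal P(Y) (column sums):
  P(Y=0) = 5/24 + 1/8 + 1/6 = 1/2
  P(Y=1) = 1/6 + 7/24 + 1/24 = 1/2

H(X,Y) = -[(5/24)·log₂(5/24) + (1/6)·log₂(1/6) + (1/8)·log₂(1/8) + (7/24)·log₂(7/24) + (1/6)·log₂(1/6) + (1/24)·log₂(1/24)]
  = 0.4715 + 0.4308 + 0.3750 + 0.5185 + 0.4308 + 0.1910
  = 2.4176 bits
H(Y) = -[(1/2)·log₂(1/2) + (1/2)·log₂(1/2)]
  = 0.5000 + 0.5000
  = 1.0000 bits

H(X|Y) = 2.4176 - 1.0000 = 1.4176 bits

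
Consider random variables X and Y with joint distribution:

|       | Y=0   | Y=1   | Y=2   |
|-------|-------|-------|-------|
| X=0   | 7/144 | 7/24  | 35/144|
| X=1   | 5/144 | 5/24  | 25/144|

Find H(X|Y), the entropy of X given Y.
Marginal P(Y) (column sums):
  P(Y=0) = 7/144 + 5/144 = 1/12
  P(Y=1) = 7/24 + 5/24 = 1/2
  P(Y=2) = 35/144 + 25/144 = 5/12

H(X|Y) = -Σ P(X,Y)·log₂ P(X|Y), where P(X|Y) = P(X,Y) / P(Y)
  (X=0,Y=0): P(X|Y) = (7/144)/(1/12) = 7/12;  -(7/144)·log₂(7/12) = 0.0378
  (X=0,Y=1): P(X|Y) = (7/24)/(1/2) = 7/12;  -(7/24)·log₂(7/12) = 0.2268
  (X=0,Y=2): P(X|Y) = (35/144)/(5/12) = 7/12;  -(35/144)·log₂(7/12) = 0.1890
  (X=1,Y=0): P(X|Y) = (5/144)/(1/12) = 5/12;  -(5/144)·log₂(5/12) = 0.0439
  (X=1,Y=1): P(X|Y) = (5/24)/(1/2) = 5/12;  -(5/24)·log₂(5/12) = 0.2631
  (X=1,Y=2): P(X|Y) = (25/144)/(5/12) = 5/12;  -(25/144)·log₂(5/12) = 0.2193
H(X|Y) = 0.0378 + 0.2268 + 0.1890 + 0.0439 + 0.2631 + 0.2193
  = 0.9799 bits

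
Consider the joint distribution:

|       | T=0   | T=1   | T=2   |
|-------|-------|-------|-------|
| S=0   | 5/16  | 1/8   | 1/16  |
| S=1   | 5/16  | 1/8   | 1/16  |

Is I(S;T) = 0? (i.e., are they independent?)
Marginal P(S) (row sums):
  P(S=0) = 5/16 + 1/8 + 1/16 = 1/2
  P(S=1) = 5/16 + 1/8 + 1/16 = 1/2
Marginal P(T) (column sums):
  P(T=0) = 5/16 + 5/16 = 5/8
  P(T=1) = 1/8 + 1/8 = 1/4
  P(T=2) = 1/16 + 1/16 = 1/8

S and T are independent iff P(S=i,T=j) = P(S=i)·P(T=j) for every cell.
  P(S=0)·P(T=0) = 1/2 × 5/8 = 5/16 = P(S=0,T=0) ✓
  P(S=0)·P(T=1) = 1/2 × 1/4 = 1/8 = P(S=0,T=1) ✓
  P(S=0)·P(T=2) = 1/2 × 1/8 = 1/16 = P(S=0,T=2) ✓
  P(S=1)·P(T=0) = 1/2 × 5/8 = 5/16 = P(S=1,T=0) ✓
  P(S=1)·P(T=1) = 1/2 × 1/4 = 1/8 = P(S=1,T=1) ✓
  P(S=1)·P(T=2) = 1/2 × 1/8 = 1/16 = P(S=1,T=2) ✓

Yes, S and T are independent: every cell factors, so I(S;T) = 0 bits.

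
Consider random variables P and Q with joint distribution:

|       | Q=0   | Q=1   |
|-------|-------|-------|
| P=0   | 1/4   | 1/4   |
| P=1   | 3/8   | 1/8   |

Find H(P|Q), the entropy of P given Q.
Marginal P(Q) (column sums):
  P(Q=0) = 1/4 + 3/8 = 5/8
  P(Q=1) = 1/4 + 1/8 = 3/8

H(P|Q) = -Σ P(P,Q)·log₂ P(P|Q), where P(P|Q) = P(P,Q) / P(Q)
  (P=0,Q=0): P(P|Q) = (1/4)/(5/8) = 2/5;  -(1/4)·log₂(2/5) = 0.3305
  (P=0,Q=1): P(P|Q) = (1/4)/(3/8) = 2/3;  -(1/4)·log₂(2/3) = 0.1462
  (P=1,Q=0): P(P|Q) = (3/8)/(5/8) = 3/5;  -(3/8)·log₂(3/5) = 0.2764
  (P=1,Q=1): P(P|Q) = (1/8)/(3/8) = 1/3;  -(1/8)·log₂(1/3) = 0.1981
H(P|Q) = 0.3305 + 0.1462 + 0.2764 + 0.1981
  = 0.9512 bits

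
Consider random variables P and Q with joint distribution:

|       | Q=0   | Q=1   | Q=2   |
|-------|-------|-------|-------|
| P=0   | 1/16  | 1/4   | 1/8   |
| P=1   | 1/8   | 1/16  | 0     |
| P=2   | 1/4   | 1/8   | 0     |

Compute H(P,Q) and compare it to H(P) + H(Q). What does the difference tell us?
Marginal P(P) (row sums):
  P(P=0) = 1/16 + 1/4 + 1/8 = 7/16
  P(P=1) = 1/8 + 1/16 + 0 = 3/16
  P(P=2) = 1/4 + 1/8 + 0 = 3/8
Marginal P(Q) (column sums):
  P(Q=0) = 1/16 + 1/8 + 1/4 = 7/16
  P(Q=1) = 1/4 + 1/16 + 1/8 = 7/16
  P(Q=2) = 1/8 + 0 + 0 = 1/8

H(P,Q) = -[(1/16)·log₂(1/16) + (1/4)·log₂(1/4) + (1/8)·log₂(1/8) + (1/8)·log₂(1/8) + (1/16)·log₂(1/16) + (1/4)·log₂(1/4) + (1/8)·log₂(1/8)]
  = 0.2500 + 0.5000 + 0.3750 + 0.3750 + 0.2500 + 0.5000 + 0.3750
  = 2.6250 bits
H(P) = -[(7/16)·log₂(7/16) + (3/16)·log₂(3/16) + (3/8)·log₂(3/8)]
  = 0.5218 + 0.4528 + 0.5306
  = 1.5052 bits
H(Q) = -[(7/16)·log₂(7/16) + (7/16)·log₂(7/16) + (1/8)·log₂(1/8)]
  = 0.5218 + 0.5218 + 0.3750
  = 1.4186 bits

H(P) + H(Q) = 1.5052 + 1.4186 = 2.9238 bits
Difference: H(P) + H(Q) - H(P,Q) = 2.9238 - 2.6250 = 0.2988 bits = I(P;Q)

The difference is the mutual information; it is positive here, so P and Q are dependent (knowing one reduces uncertainty about the other by 0.2988 bits).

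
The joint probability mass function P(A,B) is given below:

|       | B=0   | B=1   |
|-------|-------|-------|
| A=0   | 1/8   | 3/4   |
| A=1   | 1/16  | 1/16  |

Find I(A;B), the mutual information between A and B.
Marginal P(A) (row sums):
  P(A=0) = 1/8 + 3/4 = 7/8
  P(A=1) = 1/16 + 1/16 = 1/8
Marginal P(B) (column sums):
  P(B=0) = 1/8 + 1/16 = 3/16
  P(B=1) = 3/4 + 1/16 = 13/16

H(A) = -[(7/8)·log₂(7/8) + (1/8)·log₂(1/8)]
  = 0.1686 + 0.3750
  = 0.5436 bits
H(B) = -[(3/16)·log₂(3/16) + (13/16)·log₂(13/16)]
  = 0.4528 + 0.2434
  = 0.6962 bits
H(A,B) = -[(1/8)·log₂(1/8) + (3/4)·log₂(3/4) + (1/16)·log₂(1/16) + (1/16)·log₂(1/16)]
  = 0.3750 + 0.3113 + 0.2500 + 0.2500
  = 1.1863 bits

I(A;B) = H(A) + H(B) - H(A,B)
  = 0.5436 + 0.6962 - 1.1863
  = 0.0535 bits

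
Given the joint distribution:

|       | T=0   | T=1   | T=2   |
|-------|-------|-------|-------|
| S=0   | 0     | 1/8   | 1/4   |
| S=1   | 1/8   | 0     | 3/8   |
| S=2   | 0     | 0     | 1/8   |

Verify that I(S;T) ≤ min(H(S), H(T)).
Marginal P(S) (row sums):
  P(S=0) = 0 + 1/8 + 1/4 = 3/8
  P(S=1) = 1/8 + 0 + 3/8 = 1/2
  P(S=2) = 0 + 0 + 1/8 = 1/8
Marginal P(T) (column sums):
  P(T=0) = 0 + 1/8 + 0 = 1/8
  P(T=1) = 1/8 + 0 + 0 = 1/8
  P(T=2) = 1/4 + 3/8 + 1/8 = 3/4

H(S) = -[(3/8)·log₂(3/8) + (1/2)·log₂(1/2) + (1/8)·log₂(1/8)]
  = 0.5306 + 0.5000 + 0.3750
  = 1.4056 bits
H(T) = -[(1/8)·log₂(1/8) + (1/8)·log₂(1/8) + (3/4)·log₂(3/4)]
  = 0.3750 + 0.3750 + 0.3113
  = 1.0613 bits
H(S,T) = -[(1/8)·log₂(1/8) + (1/4)·log₂(1/4) + (1/8)·log₂(1/8) + (3/8)·log₂(3/8) + (1/8)·log₂(1/8)]
  = 0.3750 + 0.5000 + 0.3750 + 0.5306 + 0.3750
  = 2.1556 bits

I(S;T) = H(S) + H(T) - H(S,T)
  = 1.4056 + 1.0613 - 2.1556
  = 0.3113 bits

min(H(S), H(T)) = min(1.4056, 1.0613) = 1.0613 bits
Since 0.3113 ≤ 1.0613, the bound is satisfied ✓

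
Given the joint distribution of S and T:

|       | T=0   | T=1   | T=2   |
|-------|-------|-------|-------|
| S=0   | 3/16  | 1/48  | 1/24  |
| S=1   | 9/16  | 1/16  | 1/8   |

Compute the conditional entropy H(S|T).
Marginal P(T) (column sums):
  P(T=0) = 3/16 + 9/16 = 3/4
  P(T=1) = 1/48 + 1/16 = 1/12
  P(T=2) = 1/24 + 1/8 = 1/6

H(S|T) = -Σ P(S,T)·log₂ P(S|T), where P(S|T) = P(S,T) / P(T)
  (S=0,T=0): P(S|T) = (3/16)/(3/4) = 1/4;  -(3/16)·log₂(1/4) = 0.3750
  (S=0,T=1): P(S|T) = (1/48)/(1/12) = 1/4;  -(1/48)·log₂(1/4) = 0.0417
  (S=0,T=2): P(S|T) = (1/24)/(1/6) = 1/4;  -(1/24)·log₂(1/4) = 0.0833
  (S=1,T=0): P(S|T) = (9/16)/(3/4) = 3/4;  -(9/16)·log₂(3/4) = 0.2335
  (S=1,T=1): P(S|T) = (1/16)/(1/12) = 3/4;  -(1/16)·log₂(3/4) = 0.0259
  (S=1,T=2): P(S|T) = (1/8)/(1/6) = 3/4;  -(1/8)·log₂(3/4) = 0.0519
H(S|T) = 0.3750 + 0.0417 + 0.0833 + 0.2335 + 0.0259 + 0.0519
  = 0.8113 bits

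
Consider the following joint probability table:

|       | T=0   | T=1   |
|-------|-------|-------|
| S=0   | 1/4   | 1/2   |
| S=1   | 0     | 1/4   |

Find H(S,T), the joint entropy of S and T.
H(S,T) = -Σ P(S,T) log₂ P(S,T), summed over the non-zero cells:
H(S,T) = -[(1/4)·log₂(1/4) + (1/2)·log₂(1/2) + (1/4)·log₂(1/4)]
  = 0.5000 + 0.5000 + 0.5000
  = 1.5000 bits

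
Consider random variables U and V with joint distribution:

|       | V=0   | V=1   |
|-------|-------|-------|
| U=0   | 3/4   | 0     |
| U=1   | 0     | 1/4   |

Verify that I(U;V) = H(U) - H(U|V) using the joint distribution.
Left side, from I(U;V) = H(U) + H(V) - H(U,V):
Marginal P(U) (row sums):
  P(U=0) = 3/4 + 0 = 3/4
  P(U=1) = 0 + 1/4 = 1/4
Marginal P(V) (column sums):
  P(V=0) = 3/4 + 0 = 3/4
  P(V=1) = 0 + 1/4 = 1/4

H(U) = -[(3/4)·log₂(3/4) + (1/4)·log₂(1/4)]
  = 0.3113 + 0.5000
  = 0.8113 bits
H(V) = -[(3/4)·log₂(3/4) + (1/4)·log₂(1/4)]
  = 0.3113 + 0.5000
  = 0.8113 bits
H(U,V) = -[(3/4)·log₂(3/4) + (1/4)·log₂(1/4)]
  = 0.3113 + 0.5000
  = 0.8113 bits

I(U;V) = H(U) + H(V) - H(U,V)
  = 0.8113 + 0.8113 - 0.8113
  = 0.8113 bits

Right side, with H(U|V) computed directly from the conditional probabilities:
H(U|V) = -Σ P(U,V)·log₂ P(U|V), where P(U|V) = P(U,V) / P(V)
  (cells with P(U,V) = 0 contribute 0)
  (U=0,V=0): P(U|V) = (3/4)/(3/4) = 1;  -(3/4)·log₂(1) = 0.0000
  (U=1,V=1): P(U|V) = (1/4)/(1/4) = 1;  -(1/4)·log₂(1) = 0.0000
H(U|V) = 0.0000 + 0.0000
  = 0.0000 bits
H(U) - H(U|V) = 0.8113 - 0.0000 = 0.8113 bits

Both sides equal 0.8113 bits, so I(U;V) = H(U) - H(U|V) ✓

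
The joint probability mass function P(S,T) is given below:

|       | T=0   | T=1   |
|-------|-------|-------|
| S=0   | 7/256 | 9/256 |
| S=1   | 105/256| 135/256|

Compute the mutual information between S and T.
Marginal P(S) (row sums):
  P(S=0) = 7/256 + 9/256 = 1/16
  P(S=1) = 105/256 + 135/256 = 15/16
Marginal P(T) (column sums):
  P(T=0) = 7/256 + 105/256 = 7/16
  P(T=1) = 9/256 + 135/256 = 9/16

H(S) = -[(1/16)·log₂(1/16) + (15/16)·log₂(15/16)]
  = 0.2500 + 0.0873
  = 0.3373 bits
H(T) = -[(7/16)·log₂(7/16) + (9/16)·log₂(9/16)]
  = 0.5218 + 0.4669
  = 0.9887 bits
H(S,T) = -[(7/256)·log₂(7/256) + (9/256)·log₂(9/256) + (105/256)·log₂(105/256) + (135/256)·log₂(135/256)]
  = 0.1420 + 0.1698 + 0.5274 + 0.4868
  = 1.3260 bits

I(S;T) = H(S) + H(T) - H(S,T)
  = 0.3373 + 0.9887 - 1.3260
  = 0.0000 bits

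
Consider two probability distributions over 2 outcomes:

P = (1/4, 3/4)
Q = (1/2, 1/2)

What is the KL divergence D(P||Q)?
D(P||Q) = Σ P(i) log₂(P(i)/Q(i))
  i=0: (1/4) × log₂((1/4)/(1/2)) = (1/4) × log₂(1/2) = -0.2500
  i=1: (3/4) × log₂((3/4)/(1/2)) = (3/4) × log₂(3/2) = 0.4387
D(P||Q) = -0.2500 + 0.4387
  = 0.1887 bits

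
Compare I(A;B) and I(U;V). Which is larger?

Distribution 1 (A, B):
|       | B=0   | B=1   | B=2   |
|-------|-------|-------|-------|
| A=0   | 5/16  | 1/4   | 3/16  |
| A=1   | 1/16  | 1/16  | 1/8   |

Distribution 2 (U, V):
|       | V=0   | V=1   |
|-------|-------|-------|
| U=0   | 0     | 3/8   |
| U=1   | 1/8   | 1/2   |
Distribution 1 (A, B):
Marginal P(A) (row sums):
  P(A=0) = 5/16 + 1/4 + 3/16 = 3/4
  P(A=1) = 1/16 + 1/16 + 1/8 = 1/4
Marginal P(B) (column sums):
  P(B=0) = 5/16 + 1/16 = 3/8
  P(B=1) = 1/4 + 1/16 = 5/16
  P(B=2) = 3/16 + 1/8 = 5/16

H(A) = -[(3/4)·log₂(3/4) + (1/4)·log₂(1/4)]
  = 0.3113 + 0.5000
  = 0.8113 bits
H(B) = -[(3/8)·log₂(3/8) + (5/16)·log₂(5/16) + (5/16)·log₂(5/16)]
  = 0.5306 + 0.5244 + 0.5244
  = 1.5794 bits
H(A,B) = -[(5/16)·log₂(5/16) + (1/4)·log₂(1/4) + (3/16)·log₂(3/16) + (1/16)·log₂(1/16) + (1/16)·log₂(1/16) + (1/8)·log₂(1/8)]
  = 0.5244 + 0.5000 + 0.4528 + 0.2500 + 0.2500 + 0.3750
  = 2.3522 bits

I(A;B) = H(A) + H(B) - H(A,B)
  = 0.8113 + 1.5794 - 2.3522
  = 0.0385 bits

Distribution 2 (U, V):
Marginal P(U) (row sums):
  P(U=0) = 0 + 3/8 = 3/8
  P(U=1) = 1/8 + 1/2 = 5/8
Marginal P(V) (column sums):
  P(V=0) = 0 + 1/8 = 1/8
  P(V=1) = 3/8 + 1/2 = 7/8

H(U) = -[(3/8)·log₂(3/8) + (5/8)·log₂(5/8)]
  = 0.5306 + 0.4238
  = 0.9544 bits
H(V) = -[(1/8)·log₂(1/8) + (7/8)·log₂(7/8)]
  = 0.3750 + 0.1686
  = 0.5436 bits
H(U,V) = -[(3/8)·log₂(3/8) + (1/8)·log₂(1/8) + (1/2)·log₂(1/2)]
  = 0.5306 + 0.3750 + 0.5000
  = 1.4056 bits

I(U;V) = H(U) + H(V) - H(U,V)
  = 0.9544 + 0.5436 - 1.4056
  = 0.0924 bits

I(U;V) = 0.0924 bits > I(A;B) = 0.0385 bits, so (U, V) has the higher mutual information (stronger dependence).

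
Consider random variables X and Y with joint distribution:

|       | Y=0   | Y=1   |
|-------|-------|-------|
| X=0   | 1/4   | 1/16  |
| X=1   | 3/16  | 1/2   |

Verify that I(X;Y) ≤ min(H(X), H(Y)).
Marginal P(X) (row sums):
  P(X=0) = 1/4 + 1/16 = 5/16
  P(X=1) = 3/16 + 1/2 = 11/16
Marginal P(Y) (column sums):
  P(Y=0) = 1/4 + 3/16 = 7/16
  P(Y=1) = 1/16 + 1/2 = 9/16

H(X) = -[(5/16)·log₂(5/16) + (11/16)·log₂(11/16)]
  = 0.5244 + 0.3716
  = 0.8960 bits
H(Y) = -[(7/16)·log₂(7/16) + (9/16)·log₂(9/16)]
  = 0.5218 + 0.4669
  = 0.9887 bits
H(X,Y) = -[(1/4)·log₂(1/4) + (1/16)·log₂(1/16) + (3/16)·log₂(3/16) + (1/2)·log₂(1/2)]
  = 0.5000 + 0.2500 + 0.4528 + 0.5000
  = 1.7028 bits

I(X;Y) = H(X) + H(Y) - H(X,Y)
  = 0.8960 + 0.9887 - 1.7028
  = 0.1819 bits

min(H(X), H(Y)) = min(0.8960, 0.9887) = 0.8960 bits
Since 0.1819 ≤ 0.8960, the bound is satisfied ✓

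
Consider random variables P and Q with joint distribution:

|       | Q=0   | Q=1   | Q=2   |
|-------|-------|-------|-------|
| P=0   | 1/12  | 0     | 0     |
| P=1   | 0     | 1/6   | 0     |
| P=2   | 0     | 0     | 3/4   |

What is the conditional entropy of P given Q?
Marginal P(Q) (column sums):
  P(Q=0) = 1/12 + 0 + 0 = 1/12
  P(Q=1) = 0 + 1/6 + 0 = 1/6
  P(Q=2) = 0 + 0 + 3/4 = 3/4

H(P|Q) = -Σ P(P,Q)·log₂ P(P|Q), where P(P|Q) = P(P,Q) / P(Q)
  (cells with P(P,Q) = 0 contribute 0)
  (P=0,Q=0): P(P|Q) = (1/12)/(1/12) = 1;  -(1/12)·log₂(1) = 0.0000
  (P=1,Q=1): P(P|Q) = (1/6)/(1/6) = 1;  -(1/6)·log₂(1) = 0.0000
  (P=2,Q=2): P(P|Q) = (3/4)/(3/4) = 1;  -(3/4)·log₂(1) = 0.0000
H(P|Q) = 0.0000 + 0.0000 + 0.0000
  = 0.0000 bits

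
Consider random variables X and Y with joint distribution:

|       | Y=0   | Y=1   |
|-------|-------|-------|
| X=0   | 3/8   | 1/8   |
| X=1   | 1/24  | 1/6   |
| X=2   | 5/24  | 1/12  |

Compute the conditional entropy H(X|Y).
Marginal P(Y) (column sums):
  P(Y=0) = 3/8 + 1/24 + 5/24 = 5/8
  P(Y=1) = 1/8 + 1/6 + 1/12 = 3/8

H(X|Y) = -Σ P(X,Y)·log₂ P(X|Y), where P(X|Y) = P(X,Y) / P(Y)
  (X=0,Y=0): P(X|Y) = (3/8)/(5/8) = 3/5;  -(3/8)·log₂(3/5) = 0.2764
  (X=0,Y=1): P(X|Y) = (1/8)/(3/8) = 1/3;  -(1/8)·log₂(1/3) = 0.1981
  (X=1,Y=0): P(X|Y) = (1/24)/(5/8) = 1/15;  -(1/24)·log₂(1/15) = 0.1628
  (X=1,Y=1): P(X|Y) = (1/6)/(3/8) = 4/9;  -(1/6)·log₂(4/9) = 0.1950
  (X=2,Y=0): P(X|Y) = (5/24)/(5/8) = 1/3;  -(5/24)·log₂(1/3) = 0.3302
  (X=2,Y=1): P(X|Y) = (1/12)/(3/8) = 2/9;  -(1/12)·log₂(2/9) = 0.1808
H(X|Y) = 0.2764 + 0.1981 + 0.1628 + 0.1950 + 0.3302 + 0.1808
  = 1.3433 bits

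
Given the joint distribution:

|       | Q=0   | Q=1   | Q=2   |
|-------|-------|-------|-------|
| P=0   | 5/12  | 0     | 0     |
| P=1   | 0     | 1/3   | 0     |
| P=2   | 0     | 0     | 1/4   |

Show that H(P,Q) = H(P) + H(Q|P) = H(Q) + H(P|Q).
Marginal P(P) (row sums):
  P(P=0) = 5/12 + 0 + 0 = 5/12
  P(P=1) = 0 + 1/3 + 0 = 1/3
  P(P=2) = 0 + 0 + 1/4 = 1/4
Marginal P(Q) (column sums):
  P(Q=0) = 5/12 + 0 + 0 = 5/12
  P(Q=1) = 0 + 1/3 + 0 = 1/3
  P(Q=2) = 0 + 0 + 1/4 = 1/4

Decomposition 1: H(P) + H(Q|P)
H(P) = -[(5/12)·log₂(5/12) + (1/3)·log₂(1/3) + (1/4)·log₂(1/4)]
  = 0.5263 + 0.5283 + 0.5000
  = 1.5546 bits
H(Q|P) = -Σ P(P,Q)·log₂ P(Q|P), where P(Q|P) = P(P,Q) / P(P)
  (cells with P(P,Q) = 0 contribute 0)
  (P=0,Q=0): P(Q|P) = (5/12)/(5/12) = 1;  -(5/12)·log₂(1) = 0.0000
  (P=1,Q=1): P(Q|P) = (1/3)/(1/3) = 1;  -(1/3)·log₂(1) = 0.0000
  (P=2,Q=2): P(Q|P) = (1/4)/(1/4) = 1;  -(1/4)·log₂(1) = 0.0000
H(Q|P) = 0.0000 + 0.0000 + 0.0000
  = 0.0000 bits
H(P) + H(Q|P) = 1.5546 + 0.0000 = 1.5546 bits

Decomposition 2: H(Q) + H(P|Q)
H(Q) = -[(5/12)·log₂(5/12) + (1/3)·log₂(1/3) + (1/4)·log₂(1/4)]
  = 0.5263 + 0.5283 + 0.5000
  = 1.5546 bits
H(P|Q) = -Σ P(P,Q)·log₂ P(P|Q), where P(P|Q) = P(P,Q) / P(Q)
  (cells with P(P,Q) = 0 contribute 0)
  (P=0,Q=0): P(P|Q) = (5/12)/(5/12) = 1;  -(5/12)·log₂(1) = 0.0000
  (P=1,Q=1): P(P|Q) = (1/3)/(1/3) = 1;  -(1/3)·log₂(1) = 0.0000
  (P=2,Q=2): P(P|Q) = (1/4)/(1/4) = 1;  -(1/4)·log₂(1) = 0.0000
H(P|Q) = 0.0000 + 0.0000 + 0.0000
  = 0.0000 bits
H(Q) + H(P|Q) = 1.5546 + 0.0000 = 1.5546 bits

Direct computation of the joint entropy:
H(P,Q) = -[(5/12)·log₂(5/12) + (1/3)·log₂(1/3) + (1/4)·log₂(1/4)]
  = 0.5263 + 0.5283 + 0.5000
  = 1.5546 bits

All three agree: H(P,Q) = 1.5546 bits ✓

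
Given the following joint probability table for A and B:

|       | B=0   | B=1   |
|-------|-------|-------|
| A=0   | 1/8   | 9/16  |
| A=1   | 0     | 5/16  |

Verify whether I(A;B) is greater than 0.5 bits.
Marginal P(A) (row sums):
  P(A=0) = 1/8 + 9/16 = 11/16
  P(A=1) = 0 + 5/16 = 5/16
Marginal P(B) (column sums):
  P(B=0) = 1/8 + 0 = 1/8
  P(B=1) = 9/16 + 5/16 = 7/8

H(A) = -[(11/16)·log₂(11/16) + (5/16)·log₂(5/16)]
  = 0.3716 + 0.5244
  = 0.8960 bits
H(B) = -[(1/8)·log₂(1/8) + (7/8)·log₂(7/8)]
  = 0.3750 + 0.1686
  = 0.5436 bits
H(A,B) = -[(1/8)·log₂(1/8) + (9/16)·log₂(9/16) + (5/16)·log₂(5/16)]
  = 0.3750 + 0.4669 + 0.5244
  = 1.3663 bits

I(A;B) = H(A) + H(B) - H(A,B)
  = 0.8960 + 0.5436 - 1.3663
  = 0.0733 bits

No. I(A;B) = 0.0733 bits, which is ≤ 0.5 bits.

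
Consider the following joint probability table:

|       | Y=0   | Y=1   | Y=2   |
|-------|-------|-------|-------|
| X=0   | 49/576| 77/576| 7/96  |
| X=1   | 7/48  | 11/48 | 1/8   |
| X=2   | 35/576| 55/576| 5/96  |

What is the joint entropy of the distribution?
H(X,Y) = -Σ P(X,Y) log₂ P(X,Y), summed over the non-zero cells:
H(X,Y) = -[(49/576)·log₂(49/576) + (77/576)·log₂(77/576) + (7/96)·log₂(7/96) + (7/48)·log₂(7/48) + (11/48)·log₂(11/48) + (1/8)·log₂(1/8) + (35/576)·log₂(35/576) + (55/576)·log₂(55/576) + (5/96)·log₂(5/96)]
  = 0.3024 + 0.3881 + 0.2755 + 0.4051 + 0.4871 + 0.3750 + 0.2455 + 0.3236 + 0.2220
  = 3.0243 bits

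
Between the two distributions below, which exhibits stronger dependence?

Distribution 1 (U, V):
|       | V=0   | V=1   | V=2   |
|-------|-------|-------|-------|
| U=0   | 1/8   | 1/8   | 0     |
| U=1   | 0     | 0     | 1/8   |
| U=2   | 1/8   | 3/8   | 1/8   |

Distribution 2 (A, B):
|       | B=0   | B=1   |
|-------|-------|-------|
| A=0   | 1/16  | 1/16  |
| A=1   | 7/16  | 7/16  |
Distribution 1 (U, V):
Marginal P(U) (row sums):
  P(U=0) = 1/8 + 1/8 + 0 = 1/4
  P(U=1) = 0 + 0 + 1/8 = 1/8
  P(U=2) = 1/8 + 3/8 + 1/8 = 5/8
Marginal P(V) (column sums):
  P(V=0) = 1/8 + 0 + 1/8 = 1/4
  P(V=1) = 1/8 + 0 + 3/8 = 1/2
  P(V=2) = 0 + 1/8 + 1/8 = 1/4

H(U) = -[(1/4)·log₂(1/4) + (1/8)·log₂(1/8) + (5/8)·log₂(5/8)]
  = 0.5000 + 0.3750 + 0.4238
  = 1.2988 bits
H(V) = -[(1/4)·log₂(1/4) + (1/2)·log₂(1/2) + (1/4)·log₂(1/4)]
  = 0.5000 + 0.5000 + 0.5000
  = 1.5000 bits
H(U,V) = -[(1/8)·log₂(1/8) + (1/8)·log₂(1/8) + (1/8)·log₂(1/8) + (1/8)·log₂(1/8) + (3/8)·log₂(3/8) + (1/8)·log₂(1/8)]
  = 0.3750 + 0.3750 + 0.3750 + 0.3750 + 0.5306 + 0.3750
  = 2.4056 bits

I(U;V) = H(U) + H(V) - H(U,V)
  = 1.2988 + 1.5000 - 2.4056
  = 0.3932 bits

Distribution 2 (A, B):
Marginal P(A) (row sums):
  P(A=0) = 1/16 + 1/16 = 1/8
  P(A=1) = 7/16 + 7/16 = 7/8
Marginal P(B) (column sums):
  P(B=0) = 1/16 + 7/16 = 1/2
  P(B=1) = 1/16 + 7/16 = 1/2

H(A) = -[(1/8)·log₂(1/8) + (7/8)·log₂(7/8)]
  = 0.3750 + 0.1686
  = 0.5436 bits
H(B) = -[(1/2)·log₂(1/2) + (1/2)·log₂(1/2)]
  = 0.5000 + 0.5000
  = 1.0000 bits
H(A,B) = -[(1/16)·log₂(1/16) + (1/16)·log₂(1/16) + (7/16)·log₂(7/16) + (7/16)·log₂(7/16)]
  = 0.2500 + 0.2500 + 0.5218 + 0.5218
  = 1.5436 bits

I(A;B) = H(A) + H(B) - H(A,B)
  = 0.5436 + 1.0000 - 1.5436
  = 0.0000 bits

I(U;V) = 0.3932 bits > I(A;B) = 0.0000 bits, so (U, V) has the higher mutual information (stronger dependence).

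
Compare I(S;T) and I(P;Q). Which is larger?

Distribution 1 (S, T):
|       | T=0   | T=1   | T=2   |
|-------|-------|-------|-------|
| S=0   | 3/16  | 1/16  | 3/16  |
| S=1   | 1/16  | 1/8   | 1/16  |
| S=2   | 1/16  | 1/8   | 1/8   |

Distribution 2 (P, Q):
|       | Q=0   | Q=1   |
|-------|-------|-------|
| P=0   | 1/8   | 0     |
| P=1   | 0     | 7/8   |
Distribution 1 (S, T):
Marginal P(S) (row sums):
  P(S=0) = 3/16 + 1/16 + 3/16 = 7/16
  P(S=1) = 1/16 + 1/8 + 1/16 = 1/4
  P(S=2) = 1/16 + 1/8 + 1/8 = 5/16
Marginal P(T) (column sums):
  P(T=0) = 3/16 + 1/16 + 1/16 = 5/16
  P(T=1) = 1/16 + 1/8 + 1/8 = 5/16
  P(T=2) = 3/16 + 1/16 + 1/8 = 3/8

H(S) = -[(7/16)·log₂(7/16) + (1/4)·log₂(1/4) + (5/16)·log₂(5/16)]
  = 0.5218 + 0.5000 + 0.5244
  = 1.5462 bits
H(T) = -[(5/16)·log₂(5/16) + (5/16)·log₂(5/16) + (3/8)·log₂(3/8)]
  = 0.5244 + 0.5244 + 0.5306
  = 1.5794 bits
H(S,T) = -[(3/16)·log₂(3/16) + (1/16)·log₂(1/16) + (3/16)·log₂(3/16) + (1/16)·log₂(1/16) + (1/8)·log₂(1/8) + (1/16)·log₂(1/16) + (1/16)·log₂(1/16) + (1/8)·log₂(1/8) + (1/8)·log₂(1/8)]
  = 0.4528 + 0.2500 + 0.4528 + 0.2500 + 0.3750 + 0.2500 + 0.2500 + 0.3750 + 0.3750
  = 3.0306 bits

I(S;T) = H(S) + H(T) - H(S,T)
  = 1.5462 + 1.5794 - 3.0306
  = 0.0950 bits

Distribution 2 (P, Q):
Marginal P(P) (row sums):
  P(P=0) = 1/8 + 0 = 1/8
  P(P=1) = 0 + 7/8 = 7/8
Marginal P(Q) (column sums):
  P(Q=0) = 1/8 + 0 = 1/8
  P(Q=1) = 0 + 7/8 = 7/8

H(P) = -[(1/8)·log₂(1/8) + (7/8)·log₂(7/8)]
  = 0.3750 + 0.1686
  = 0.5436 bits
H(Q) = -[(1/8)·log₂(1/8) + (7/8)·log₂(7/8)]
  = 0.3750 + 0.1686
  = 0.5436 bits
H(P,Q) = -[(1/8)·log₂(1/8) + (7/8)·log₂(7/8)]
  = 0.3750 + 0.1686
  = 0.5436 bits

I(P;Q) = H(P) + H(Q) - H(P,Q)
  = 0.5436 + 0.5436 - 0.5436
  = 0.5436 bits

I(P;Q) = 0.5436 bits > I(S;T) = 0.0950 bits, so (P, Q) has the higher mutual information (stronger dependence).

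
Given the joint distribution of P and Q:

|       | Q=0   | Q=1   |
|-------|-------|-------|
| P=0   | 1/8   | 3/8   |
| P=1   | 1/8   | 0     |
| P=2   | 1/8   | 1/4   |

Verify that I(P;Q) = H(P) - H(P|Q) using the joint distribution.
Left side, from I(P;Q) = H(P) + H(Q) - H(P,Q):
Marginal P(P) (row sums):
  P(P=0) = 1/8 + 3/8 = 1/2
  P(P=1) = 1/8 + 0 = 1/8
  P(P=2) = 1/8 + 1/4 = 3/8
Marginal P(Q) (column sums):
  P(Q=0) = 1/8 + 1/8 + 1/8 = 3/8
  P(Q=1) = 3/8 + 0 + 1/4 = 5/8

H(P) = -[(1/2)·log₂(1/2) + (1/8)·log₂(1/8) + (3/8)·log₂(3/8)]
  = 0.5000 + 0.3750 + 0.5306
  = 1.4056 bits
H(Q) = -[(3/8)·log₂(3/8) + (5/8)·log₂(5/8)]
  = 0.5306 + 0.4238
  = 0.9544 bits
H(P,Q) = -[(1/8)·log₂(1/8) + (3/8)·log₂(3/8) + (1/8)·log₂(1/8) + (1/8)·log₂(1/8) + (1/4)·log₂(1/4)]
  = 0.3750 + 0.5306 + 0.3750 + 0.3750 + 0.5000
  = 2.1556 bits

I(P;Q) = H(P) + H(Q) - H(P,Q)
  = 1.4056 + 0.9544 - 2.1556
  = 0.2044 bits

Right side, with H(P|Q) computed directly from the conditional probabilities:
H(P|Q) = -Σ P(P,Q)·log₂ P(P|Q), where P(P|Q) = P(P,Q) / P(Q)
  (cells with P(P,Q) = 0 contribute 0)
  (P=0,Q=0): P(P|Q) = (1/8)/(3/8) = 1/3;  -(1/8)·log₂(1/3) = 0.1981
  (P=0,Q=1): P(P|Q) = (3/8)/(5/8) = 3/5;  -(3/8)·log₂(3/5) = 0.2764
  (P=1,Q=0): P(P|Q) = (1/8)/(3/8) = 1/3;  -(1/8)·log₂(1/3) = 0.1981
  (P=2,Q=0): P(P|Q) = (1/8)/(3/8) = 1/3;  -(1/8)·log₂(1/3) = 0.1981
  (P=2,Q=1): P(P|Q) = (1/4)/(5/8) = 2/5;  -(1/4)·log₂(2/5) = 0.3305
H(P|Q) = 0.1981 + 0.2764 + 0.1981 + 0.1981 + 0.3305
  = 1.2012 bits
H(P) - H(P|Q) = 1.4056 - 1.2012 = 0.2044 bits

Both sides equal 0.2044 bits, so I(P;Q) = H(P) - H(P|Q) ✓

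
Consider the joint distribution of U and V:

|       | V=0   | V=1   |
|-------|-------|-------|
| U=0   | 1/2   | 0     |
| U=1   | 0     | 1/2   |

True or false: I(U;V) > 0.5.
Marginal P(U) (row sums):
  P(U=0) = 1/2 + 0 = 1/2
  P(U=1) = 0 + 1/2 = 1/2
Marginal P(V) (column sums):
  P(V=0) = 1/2 + 0 = 1/2
  P(V=1) = 0 + 1/2 = 1/2

H(U) = -[(1/2)·log₂(1/2) + (1/2)·log₂(1/2)]
  = 0.5000 + 0.5000
  = 1.0000 bits
H(V) = -[(1/2)·log₂(1/2) + (1/2)·log₂(1/2)]
  = 0.5000 + 0.5000
  = 1.0000 bits
H(U,V) = -[(1/2)·log₂(1/2) + (1/2)·log₂(1/2)]
  = 0.5000 + 0.5000
  = 1.0000 bits

I(U;V) = H(U) + H(V) - H(U,V)
  = 1.0000 + 1.0000 - 1.0000
  = 1.0000 bits

True. I(U;V) = 1.0000 bits, which is > 0.5 bits.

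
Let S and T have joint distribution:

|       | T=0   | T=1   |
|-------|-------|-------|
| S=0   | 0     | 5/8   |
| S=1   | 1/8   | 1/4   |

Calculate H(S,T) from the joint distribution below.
H(S,T) = -Σ P(S,T) log₂ P(S,T), summed over the non-zero cells:
H(S,T) = -[(5/8)·log₂(5/8) + (1/8)·log₂(1/8) + (1/4)·log₂(1/4)]
  = 0.4238 + 0.3750 + 0.5000
  = 1.2988 bits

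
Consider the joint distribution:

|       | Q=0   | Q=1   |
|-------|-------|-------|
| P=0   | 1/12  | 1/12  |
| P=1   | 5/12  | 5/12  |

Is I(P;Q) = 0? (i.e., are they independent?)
Marginal P(P) (row sums):
  P(P=0) = 1/12 + 1/12 = 1/6
  P(P=1) = 5/12 + 5/12 = 5/6
Marginal P(Q) (column sums):
  P(Q=0) = 1/12 + 5/12 = 1/2
  P(Q=1) = 1/12 + 5/12 = 1/2

P and Q are independent iff P(P=i,Q=j) = P(P=i)·P(Q=j) for every cell.
  P(P=0)·P(Q=0) = 1/6 × 1/2 = 1/12 = P(P=0,Q=0) ✓
  P(P=0)·P(Q=1) = 1/6 × 1/2 = 1/12 = P(P=0,Q=1) ✓
  P(P=1)·P(Q=0) = 5/6 × 1/2 = 5/12 = P(P=1,Q=0) ✓
  P(P=1)·P(Q=1) = 5/6 × 1/2 = 5/12 = P(P=1,Q=1) ✓

Yes, P and Q are independent: every cell factors, so I(P;Q) = 0 bits.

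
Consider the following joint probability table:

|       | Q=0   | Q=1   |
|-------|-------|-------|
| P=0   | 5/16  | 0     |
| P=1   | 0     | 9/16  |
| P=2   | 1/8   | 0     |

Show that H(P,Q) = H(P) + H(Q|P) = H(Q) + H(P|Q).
Marginal P(P) (row sums):
  P(P=0) = 5/16 + 0 = 5/16
  P(P=1) = 0 + 9/16 = 9/16
  P(P=2) = 1/8 + 0 = 1/8
Marginal P(Q) (column sums):
  P(Q=0) = 5/16 + 0 + 1/8 = 7/16
  P(Q=1) = 0 + 9/16 + 0 = 9/16

Decomposition 1: H(P) + H(Q|P)
H(P) = -[(5/16)·log₂(5/16) + (9/16)·log₂(9/16) + (1/8)·log₂(1/8)]
  = 0.5244 + 0.4669 + 0.3750
  = 1.3663 bits
H(Q|P) = -Σ P(P,Q)·log₂ P(Q|P), where P(Q|P) = P(P,Q) / P(P)
  (cells with P(P,Q) = 0 contribute 0)
  (P=0,Q=0): P(Q|P) = (5/16)/(5/16) = 1;  -(5/16)·log₂(1) = 0.0000
  (P=1,Q=1): P(Q|P) = (9/16)/(9/16) = 1;  -(9/16)·log₂(1) = 0.0000
  (P=2,Q=0): P(Q|P) = (1/8)/(1/8) = 1;  -(1/8)·log₂(1) = 0.0000
H(Q|P) = 0.0000 + 0.0000 + 0.0000
  = 0.0000 bits
H(P) + H(Q|P) = 1.3663 + 0.0000 = 1.3663 bits

Decomposition 2: H(Q) + H(P|Q)
H(Q) = -[(7/16)·log₂(7/16) + (9/16)·log₂(9/16)]
  = 0.5218 + 0.4669
  = 0.9887 bits
H(P|Q) = -Σ P(P,Q)·log₂ P(P|Q), where P(P|Q) = P(P,Q) / P(Q)
  (cells with P(P,Q) = 0 contribute 0)
  (P=0,Q=0): P(P|Q) = (5/16)/(7/16) = 5/7;  -(5/16)·log₂(5/7) = 0.1517
  (P=1,Q=1): P(P|Q) = (9/16)/(9/16) = 1;  -(9/16)·log₂(1) = 0.0000
  (P=2,Q=0): P(P|Q) = (1/8)/(7/16) = 2/7;  -(1/8)·log₂(2/7) = 0.2259
H(P|Q) = 0.1517 + 0.0000 + 0.2259
  = 0.3776 bits
H(Q) + H(P|Q) = 0.9887 + 0.3776 = 1.3663 bits

Direct computation of the joint entropy:
H(P,Q) = -[(5/16)·log₂(5/16) + (9/16)·log₂(9/16) + (1/8)·log₂(1/8)]
  = 0.5244 + 0.4669 + 0.3750
  = 1.3663 bits

All three agree: H(P,Q) = 1.3663 bits ✓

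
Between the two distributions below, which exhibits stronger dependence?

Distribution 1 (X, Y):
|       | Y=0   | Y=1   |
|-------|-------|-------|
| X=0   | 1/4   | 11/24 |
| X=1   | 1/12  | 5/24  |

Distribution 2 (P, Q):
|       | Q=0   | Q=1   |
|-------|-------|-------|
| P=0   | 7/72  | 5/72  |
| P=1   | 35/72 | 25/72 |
Distribution 1 (X, Y):
Marginal P(X) (row sums):
  P(X=0) = 1/4 + 11/24 = 17/24
  P(X=1) = 1/12 + 5/24 = 7/24
Marginal P(Y) (column sums):
  P(Y=0) = 1/4 + 1/12 = 1/3
  P(Y=1) = 11/24 + 5/24 = 2/3

H(X) = -[(17/24)·log₂(17/24) + (7/24)·log₂(7/24)]
  = 0.3524 + 0.5185
  = 0.8709 bits
H(Y) = -[(1/3)·log₂(1/3) + (2/3)·log₂(2/3)]
  = 0.5283 + 0.3900
  = 0.9183 bits
H(X,Y) = -[(1/4)·log₂(1/4) + (11/24)·log₂(11/24) + (1/12)·log₂(1/12) + (5/24)·log₂(5/24)]
  = 0.5000 + 0.5159 + 0.2987 + 0.4715
  = 1.7861 bits

I(X;Y) = H(X) + H(Y) - H(X,Y)
  = 0.8709 + 0.9183 - 1.7861
  = 0.0031 bits

Distribution 2 (P, Q):
Marginal P(P) (row sums):
  P(P=0) = 7/72 + 5/72 = 1/6
  P(P=1) = 35/72 + 25/72 = 5/6
Marginal P(Q) (column sums):
  P(Q=0) = 7/72 + 35/72 = 7/12
  P(Q=1) = 5/72 + 25/72 = 5/12

H(P) = -[(1/6)·log₂(1/6) + (5/6)·log₂(5/6)]
  = 0.4308 + 0.2192
  = 0.6500 bits
H(Q) = -[(7/12)·log₂(7/12) + (5/12)·log₂(5/12)]
  = 0.4536 + 0.5263
  = 0.9799 bits
H(P,Q) = -[(7/72)·log₂(7/72) + (5/72)·log₂(5/72) + (35/72)·log₂(35/72) + (25/72)·log₂(25/72)]
  = 0.3269 + 0.2672 + 0.5059 + 0.5299
  = 1.6299 bits

I(P;Q) = H(P) + H(Q) - H(P,Q)
  = 0.6500 + 0.9799 - 1.6299
  = 0.0000 bits

I(X;Y) = 0.0031 bits > I(P;Q) = 0.0000 bits, so (X, Y) has the higher mutual information (stronger dependence).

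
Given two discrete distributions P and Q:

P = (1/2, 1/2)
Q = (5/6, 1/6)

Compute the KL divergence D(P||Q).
D(P||Q) = Σ P(i) log₂(P(i)/Q(i))
  i=0: (1/2) × log₂((1/2)/(5/6)) = (1/2) × log₂(3/5) = -0.3685
  i=1: (1/2) × log₂((1/2)/(1/6)) = (1/2) × log₂(3) = 0.7925
D(P||Q) = -0.3685 + 0.7925
  = 0.4240 bits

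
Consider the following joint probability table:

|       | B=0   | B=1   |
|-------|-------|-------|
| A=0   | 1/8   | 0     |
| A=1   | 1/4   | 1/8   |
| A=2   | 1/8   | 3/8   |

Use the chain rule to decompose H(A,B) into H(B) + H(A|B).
By the chain rule: H(A,B) = H(B) + H(A|B)

Marginal P(B) (column sums):
  P(B=0) = 1/8 + 1/4 + 1/8 = 1/2
  P(B=1) = 0 + 1/8 + 3/8 = 1/2
H(B) = -[(1/2)·log₂(1/2) + (1/2)·log₂(1/2)]
  = 0.5000 + 0.5000
  = 1.0000 bits
H(A|B) = -Σ P(A,B)·log₂ P(A|B), where P(A|B) = P(A,B) / P(B)
  (cells with P(A,B) = 0 contribute 0)
  (A=0,B=0): P(A|B) = (1/8)/(1/2) = 1/4;  -(1/8)·log₂(1/4) = 0.2500
  (A=1,B=0): P(A|B) = (1/4)/(1/2) = 1/2;  -(1/4)·log₂(1/2) = 0.2500
  (A=1,B=1): P(A|B) = (1/8)/(1/2) = 1/4;  -(1/8)·log₂(1/4) = 0.2500
  (A=2,B=0): P(A|B) = (1/8)/(1/2) = 1/4;  -(1/8)·log₂(1/4) = 0.2500
  (A=2,B=1): P(A|B) = (3/8)/(1/2) = 3/4;  -(3/8)·log₂(3/4) = 0.1556
H(A|B) = 0.2500 + 0.2500 + 0.2500 + 0.2500 + 0.1556
  = 1.1556 bits

H(A,B) = H(B) + H(A|B) = 1.0000 + 1.1556 = 2.1556 bits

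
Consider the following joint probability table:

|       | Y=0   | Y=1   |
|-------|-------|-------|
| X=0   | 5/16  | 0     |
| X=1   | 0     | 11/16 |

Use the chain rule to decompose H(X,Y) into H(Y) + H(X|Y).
By the chain rule: H(X,Y) = H(Y) + H(X|Y)

Marginal P(Y) (column sums):
  P(Y=0) = 5/16 + 0 = 5/16
  P(Y=1) = 0 + 11/16 = 11/16
H(Y) = -[(5/16)·log₂(5/16) + (11/16)·log₂(11/16)]
  = 0.5244 + 0.3716
  = 0.8960 bits
H(X|Y) = -Σ P(X,Y)·log₂ P(X|Y), where P(X|Y) = P(X,Y) / P(Y)
  (cells with P(X,Y) = 0 contribute 0)
  (X=0,Y=0): P(X|Y) = (5/16)/(5/16) = 1;  -(5/16)·log₂(1) = 0.0000
  (X=1,Y=1): P(X|Y) = (11/16)/(11/16) = 1;  -(11/16)·log₂(1) = 0.0000
H(X|Y) = 0.0000 + 0.0000
  = 0.0000 bits

H(X,Y) = H(Y) + H(X|Y) = 0.8960 + 0.0000 = 0.8960 bits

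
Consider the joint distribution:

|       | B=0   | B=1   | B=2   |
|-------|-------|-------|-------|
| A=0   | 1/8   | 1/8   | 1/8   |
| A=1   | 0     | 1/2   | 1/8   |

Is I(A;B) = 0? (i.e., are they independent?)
Marginal P(A) (row sums):
  P(A=0) = 1/8 + 1/8 + 1/8 = 3/8
  P(A=1) = 0 + 1/2 + 1/8 = 5/8
Marginal P(B) (column sums):
  P(B=0) = 1/8 + 0 = 1/8
  P(B=1) = 1/8 + 1/2 = 5/8
  P(B=2) = 1/8 + 1/8 = 1/4

A and B are independent iff P(A=i,B=j) = P(A=i)·P(B=j) for every cell.
  P(A=0)·P(B=0) = 3/8 × 1/8 = 3/64, but P(A=0,B=0) = 1/8 ✗

No, A and B are not independent. Quantitatively, I(A;B) > 0:

H(A) = -[(3/8)·log₂(3/8) + (5/8)·log₂(5/8)]
  = 0.5306 + 0.4238
  = 0.9544 bits
H(B) = -[(1/8)·log₂(1/8) + (5/8)·log₂(5/8) + (1/4)·log₂(1/4)]
  = 0.3750 + 0.4238 + 0.5000
  = 1.2988 bits
H(A,B) = -[(1/8)·log₂(1/8) + (1/8)·log₂(1/8) + (1/8)·log₂(1/8) + (1/2)·log₂(1/2) + (1/8)·log₂(1/8)]
  = 0.3750 + 0.3750 + 0.3750 + 0.5000 + 0.3750
  = 2.0000 bits
I(A;B) = H(A) + H(B) - H(A,B) = 0.9544 + 1.2988 - 2.0000 = 0.2532 bits > 0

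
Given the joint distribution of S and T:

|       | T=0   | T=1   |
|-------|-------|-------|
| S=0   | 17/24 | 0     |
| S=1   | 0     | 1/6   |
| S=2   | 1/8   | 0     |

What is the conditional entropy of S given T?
Marginal P(T) (column sums):
  P(T=0) = 17/24 + 0 + 1/8 = 5/6
  P(T=1) = 0 + 1/6 + 0 = 1/6

H(S|T) = -Σ P(S,T)·log₂ P(S|T), where P(S|T) = P(S,T) / P(T)
  (cells with P(S,T) = 0 contribute 0)
  (S=0,T=0): P(S|T) = (17/24)/(5/6) = 17/20;  -(17/24)·log₂(17/20) = 0.1661
  (S=1,T=1): P(S|T) = (1/6)/(1/6) = 1;  -(1/6)·log₂(1) = 0.0000
  (S=2,T=0): P(S|T) = (1/8)/(5/6) = 3/20;  -(1/8)·log₂(3/20) = 0.3421
H(S|T) = 0.1661 + 0.0000 + 0.3421
  = 0.5082 bits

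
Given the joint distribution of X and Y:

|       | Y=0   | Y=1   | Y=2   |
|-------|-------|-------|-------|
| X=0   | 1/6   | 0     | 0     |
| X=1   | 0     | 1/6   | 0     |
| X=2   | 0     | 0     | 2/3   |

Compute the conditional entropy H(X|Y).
Marginal P(Y) (column sums):
  P(Y=0) = 1/6 + 0 + 0 = 1/6
  P(Y=1) = 0 + 1/6 + 0 = 1/6
  P(Y=2) = 0 + 0 + 2/3 = 2/3

H(X|Y) = -Σ P(X,Y)·log₂ P(X|Y), where P(X|Y) = P(X,Y) / P(Y)
  (cells with P(X,Y) = 0 contribute 0)
  (X=0,Y=0): P(X|Y) = (1/6)/(1/6) = 1;  -(1/6)·log₂(1) = 0.0000
  (X=1,Y=1): P(X|Y) = (1/6)/(1/6) = 1;  -(1/6)·log₂(1) = 0.0000
  (X=2,Y=2): P(X|Y) = (2/3)/(2/3) = 1;  -(2/3)·log₂(1) = 0.0000
H(X|Y) = 0.0000 + 0.0000 + 0.0000
  = 0.0000 bits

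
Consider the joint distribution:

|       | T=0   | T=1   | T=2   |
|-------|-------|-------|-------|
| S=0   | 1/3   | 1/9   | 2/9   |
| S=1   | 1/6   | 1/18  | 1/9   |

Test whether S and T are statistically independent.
Marginal P(S) (row sums):
  P(S=0) = 1/3 + 1/9 + 2/9 = 2/3
  P(S=1) = 1/6 + 1/18 + 1/9 = 1/3
Marginal P(T) (column sums):
  P(T=0) = 1/3 + 1/6 = 1/2
  P(T=1) = 1/9 + 1/18 = 1/6
  P(T=2) = 2/9 + 1/9 = 1/3

S and T are independent iff P(S=i,T=j) = P(S=i)·P(T=j) for every cell.
  P(S=0)·P(T=0) = 2/3 × 1/2 = 1/3 = P(S=0,T=0) ✓
  P(S=0)·P(T=1) = 2/3 × 1/6 = 1/9 = P(S=0,T=1) ✓
  P(S=0)·P(T=2) = 2/3 × 1/3 = 2/9 = P(S=0,T=2) ✓
  P(S=1)·P(T=0) = 1/3 × 1/2 = 1/6 = P(S=1,T=0) ✓
  P(S=1)·P(T=1) = 1/3 × 1/6 = 1/18 = P(S=1,T=1) ✓
  P(S=1)·P(T=2) = 1/3 × 1/3 = 1/9 = P(S=1,T=2) ✓

Yes, S and T are independent: every cell factors, so I(S;T) = 0 bits.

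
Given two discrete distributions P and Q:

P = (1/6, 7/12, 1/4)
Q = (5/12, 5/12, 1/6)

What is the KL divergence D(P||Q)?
D(P||Q) = Σ P(i) log₂(P(i)/Q(i))
  i=0: (1/6) × log₂((1/6)/(5/12)) = (1/6) × log₂(2/5) = -0.2203
  i=1: (7/12) × log₂((7/12)/(5/12)) = (7/12) × log₂(7/5) = 0.2832
  i=2: (1/4) × log₂((1/4)/(1/6)) = (1/4) × log₂(3/2) = 0.1462
D(P||Q) = -0.2203 + 0.2832 + 0.1462
  = 0.2091 bits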